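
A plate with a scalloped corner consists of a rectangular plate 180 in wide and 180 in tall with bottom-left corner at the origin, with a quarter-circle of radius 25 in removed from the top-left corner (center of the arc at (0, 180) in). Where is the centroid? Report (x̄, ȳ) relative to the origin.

Part | A | x̄ᵢ | ȳᵢ | A·x̄ᵢ | A·ȳᵢ
plate | 32400.00 | 90.00 | 90.00 | 2916000.00 | 2916000.00
removed quarter-circle | -490.87 | 10.61 | 169.39 | -5208.33 | -83148.96
Σ | 31909.13 |  |  | 2910791.67 | 2832851.04
x̄ = 2910791.67 / 31909.13 = 91.22 in
ȳ = 2832851.04 / 31909.13 = 88.78 in

x̄ = 91.22 in, ȳ = 88.78 in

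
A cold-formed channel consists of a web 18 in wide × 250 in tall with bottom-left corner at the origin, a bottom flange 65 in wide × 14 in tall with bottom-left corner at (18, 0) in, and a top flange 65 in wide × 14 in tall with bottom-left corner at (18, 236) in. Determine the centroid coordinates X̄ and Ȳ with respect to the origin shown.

X̄ = 20.95 in, Ȳ = 125.00 in

Part | A | x̄ᵢ | ȳᵢ | A·x̄ᵢ | A·ȳᵢ
web | 4500.00 | 9.00 | 125.00 | 40500.00 | 562500.00
bottom flange | 910.00 | 50.50 | 7.00 | 45955.00 | 6370.00
top flange | 910.00 | 50.50 | 243.00 | 45955.00 | 221130.00
Σ | 6320.00 |  |  | 132410.00 | 790000.00
X̄ = 132410.00 / 6320.00 = 20.95 in
Ȳ = 790000.00 / 6320.00 = 125.00 in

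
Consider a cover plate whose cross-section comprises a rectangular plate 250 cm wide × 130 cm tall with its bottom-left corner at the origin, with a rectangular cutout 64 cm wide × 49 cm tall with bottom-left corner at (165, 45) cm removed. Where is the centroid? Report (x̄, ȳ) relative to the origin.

plate: A = 250 × 130 = 32500.00, centroid at (125.00, 65.00).
hole: A = −(64 × 49) = -3136.00, centroid at (197.00, 69.50).
ΣA = 29364.00 cm², ΣAx̄ = 3444708.00 cm³, ΣAȳ = 1894548.00 cm³.
x̄ = 3444708.00/29364.00 = 117.31 cm; ȳ = 1894548.00/29364.00 = 64.52 cm.

x̄ = 117.31 cm, ȳ = 64.52 cm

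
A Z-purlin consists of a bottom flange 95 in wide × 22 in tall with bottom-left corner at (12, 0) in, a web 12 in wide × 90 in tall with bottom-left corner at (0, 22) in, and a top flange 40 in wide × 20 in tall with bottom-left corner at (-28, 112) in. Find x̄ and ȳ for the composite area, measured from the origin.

x̄ = 31.34 in, ȳ = 48.60 in

bottom flange: A = 95 × 22 = 2090.00, centroid at (59.50, 11.00).
web: A = 12 × 90 = 1080.00, centroid at (6.00, 67.00).
top flange: A = 40 × 20 = 800.00, centroid at (-8.00, 122.00).
ΣA = 3970.00 in², ΣAx̄ = 124435.00 in³, ΣAȳ = 192950.00 in³.
x̄ = 124435.00/3970.00 = 31.34 in; ȳ = 192950.00/3970.00 = 48.60 in.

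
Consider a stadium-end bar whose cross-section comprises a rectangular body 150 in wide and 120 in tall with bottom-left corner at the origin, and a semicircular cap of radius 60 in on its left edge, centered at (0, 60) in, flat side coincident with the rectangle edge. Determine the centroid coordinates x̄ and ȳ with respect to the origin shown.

rectangular body: A = 150 × 120 = 18000.00, centroid at (75.00, 60.00).
semicircular end: A = ½π·60² = 5654.87, centroid at (-25.46, 60.00).
ΣA = 23654.87 in², ΣAx̄ = 1206000.00 in³, ΣAȳ = 1419292.01 in³.
x̄ = 1206000.00/23654.87 = 50.98 in; ȳ = 1419292.01/23654.87 = 60.00 in.

x̄ = 50.98 in, ȳ = 60.00 in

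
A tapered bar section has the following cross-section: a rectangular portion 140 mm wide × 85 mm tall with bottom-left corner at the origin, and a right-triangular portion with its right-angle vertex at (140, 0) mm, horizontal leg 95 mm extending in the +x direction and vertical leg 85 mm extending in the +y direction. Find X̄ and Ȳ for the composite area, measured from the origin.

rectangular portion: A = 140 × 85 = 11900.00, centroid at (70.00, 42.50).
triangular portion: A = ½·95·85 = 4037.50, centroid at (171.67, 28.33).
ΣA = 15937.50 mm²
ΣAX̄ = (11900.00)(70.00) + (4037.50)(171.67) = 1526104.17 mm³
ΣAȲ = (11900.00)(42.50) + (4037.50)(28.33) = 620145.83 mm³
X̄ = 1526104.17 / 15937.50 = 95.76 mm
Ȳ = 620145.83 / 15937.50 = 38.91 mm

X̄ = 95.76 mm, Ȳ = 38.91 mm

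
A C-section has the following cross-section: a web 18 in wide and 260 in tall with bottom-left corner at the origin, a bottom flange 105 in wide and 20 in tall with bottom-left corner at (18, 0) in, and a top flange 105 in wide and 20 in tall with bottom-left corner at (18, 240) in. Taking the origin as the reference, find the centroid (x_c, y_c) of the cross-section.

x_c = 38.09 in, y_c = 130.00 in

web: A = 18 × 260 = 4680.00, centroid at (9.00, 130.00).
bottom flange: A = 105 × 20 = 2100.00, centroid at (70.50, 10.00).
top flange: A = 105 × 20 = 2100.00, centroid at (70.50, 250.00).
ΣA = 8880.00 in², ΣAx_c = 338220.00 in³, ΣAy_c = 1154400.00 in³.
x_c = 338220.00/8880.00 = 38.09 in; y_c = 1154400.00/8880.00 = 130.00 in.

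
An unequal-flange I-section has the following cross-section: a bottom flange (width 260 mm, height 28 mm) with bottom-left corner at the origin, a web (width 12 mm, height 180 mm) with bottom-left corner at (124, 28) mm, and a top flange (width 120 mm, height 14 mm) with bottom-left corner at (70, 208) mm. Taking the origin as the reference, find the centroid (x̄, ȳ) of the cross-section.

bottom flange: A = 260 × 28 = 7280.00, centroid at (130.00, 14.00).
web: A = 12 × 180 = 2160.00, centroid at (130.00, 118.00).
top flange: A = 120 × 14 = 1680.00, centroid at (130.00, 215.00).
ΣA = 11120.00 mm², ΣAx̄ = 1445600.00 mm³, ΣAȳ = 718000.00 mm³.
x̄ = 1445600.00/11120.00 = 130.00 mm; ȳ = 718000.00/11120.00 = 64.57 mm.

x̄ = 130.00 mm, ȳ = 64.57 mm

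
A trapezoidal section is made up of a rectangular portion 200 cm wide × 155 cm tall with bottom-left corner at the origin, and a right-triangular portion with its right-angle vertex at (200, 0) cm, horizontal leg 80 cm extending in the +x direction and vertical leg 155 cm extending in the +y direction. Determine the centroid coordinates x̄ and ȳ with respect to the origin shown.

x̄ = 121.11 cm, ȳ = 73.19 cm

rectangular portion: A = 200 × 155 = 31000.00, centroid at (100.00, 77.50).
triangular portion: A = ½·80·155 = 6200.00, centroid at (226.67, 51.67).
ΣA = 37200.00 cm²
ΣAx̄ = (31000.00)(100.00) + (6200.00)(226.67) = 4505333.33 cm³
ΣAȳ = (31000.00)(77.50) + (6200.00)(51.67) = 2722833.33 cm³
x̄ = 4505333.33 / 37200.00 = 121.11 cm
ȳ = 2722833.33 / 37200.00 = 73.19 cm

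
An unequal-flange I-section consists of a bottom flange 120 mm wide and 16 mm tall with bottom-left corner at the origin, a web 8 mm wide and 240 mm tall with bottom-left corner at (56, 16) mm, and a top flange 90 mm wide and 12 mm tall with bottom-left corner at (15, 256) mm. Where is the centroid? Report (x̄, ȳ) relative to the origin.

x̄ = 60.00 mm, ȳ = 113.71 mm

Part | A | x̄ᵢ | ȳᵢ | A·x̄ᵢ | A·ȳᵢ
bottom flange | 1920.00 | 60.00 | 8.00 | 115200.00 | 15360.00
web | 1920.00 | 60.00 | 136.00 | 115200.00 | 261120.00
top flange | 1080.00 | 60.00 | 262.00 | 64800.00 | 282960.00
Σ | 4920.00 |  |  | 295200.00 | 559440.00
x̄ = 295200.00 / 4920.00 = 60.00 mm
ȳ = 559440.00 / 4920.00 = 113.71 mm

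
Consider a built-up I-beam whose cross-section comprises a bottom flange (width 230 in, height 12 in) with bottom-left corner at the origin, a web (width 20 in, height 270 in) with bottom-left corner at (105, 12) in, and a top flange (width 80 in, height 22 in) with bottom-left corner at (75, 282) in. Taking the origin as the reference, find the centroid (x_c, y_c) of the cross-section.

bottom flange: A = 230 × 12 = 2760.00, centroid at (115.00, 6.00).
web: A = 20 × 270 = 5400.00, centroid at (115.00, 147.00).
top flange: A = 80 × 22 = 1760.00, centroid at (115.00, 293.00).
ΣA = 9920.00 in²
ΣAx_c = (2760.00)(115.00) + (5400.00)(115.00) + (1760.00)(115.00) = 1140800.00 in³
ΣAy_c = (2760.00)(6.00) + (5400.00)(147.00) + (1760.00)(293.00) = 1326040.00 in³
x_c = 1140800.00 / 9920.00 = 115.00 in
y_c = 1326040.00 / 9920.00 = 133.67 in

x_c = 115.00 in, y_c = 133.67 in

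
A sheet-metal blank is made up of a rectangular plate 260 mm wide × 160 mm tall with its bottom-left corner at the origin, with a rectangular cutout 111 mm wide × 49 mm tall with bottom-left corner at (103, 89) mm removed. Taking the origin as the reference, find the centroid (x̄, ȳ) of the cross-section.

x̄ = 125.71 mm, ȳ = 74.96 mm

plate: A = 260 × 160 = 41600.00, centroid at (130.00, 80.00).
hole: A = −(111 × 49) = -5439.00, centroid at (158.50, 113.50).
ΣA = 36161.00 mm², ΣAx̄ = 4545918.50 mm³, ΣAȳ = 2710673.50 mm³.
x̄ = 4545918.50/36161.00 = 125.71 mm; ȳ = 2710673.50/36161.00 = 74.96 mm.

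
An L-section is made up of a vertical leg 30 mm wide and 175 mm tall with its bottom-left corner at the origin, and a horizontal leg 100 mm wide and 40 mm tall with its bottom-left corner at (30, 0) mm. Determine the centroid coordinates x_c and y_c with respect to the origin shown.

vertical leg: A = 30 × 175 = 5250.00, centroid at (15.00, 87.50).
horizontal leg: A = 100 × 40 = 4000.00, centroid at (80.00, 20.00).
ΣA = 9250.00 mm²
ΣAx_c = (5250.00)(15.00) + (4000.00)(80.00) = 398750.00 mm³
ΣAy_c = (5250.00)(87.50) + (4000.00)(20.00) = 539375.00 mm³
x_c = 398750.00 / 9250.00 = 43.11 mm
y_c = 539375.00 / 9250.00 = 58.31 mm

x_c = 43.11 mm, y_c = 58.31 mm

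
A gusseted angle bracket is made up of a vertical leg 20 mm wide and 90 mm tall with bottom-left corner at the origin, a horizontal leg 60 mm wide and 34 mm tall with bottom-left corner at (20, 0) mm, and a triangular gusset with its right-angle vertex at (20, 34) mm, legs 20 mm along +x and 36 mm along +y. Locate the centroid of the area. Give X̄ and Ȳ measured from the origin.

X̄ = 30.86 mm, Ȳ = 31.49 mm

Part | A | x̄ᵢ | ȳᵢ | A·x̄ᵢ | A·ȳᵢ
vertical leg | 1800.00 | 10.00 | 45.00 | 18000.00 | 81000.00
horizontal leg | 2040.00 | 50.00 | 17.00 | 102000.00 | 34680.00
gusset | 360.00 | 26.67 | 46.00 | 9600.00 | 16560.00
Σ | 4200.00 |  |  | 129600.00 | 132240.00
X̄ = 129600.00 / 4200.00 = 30.86 mm
Ȳ = 132240.00 / 4200.00 = 31.49 mm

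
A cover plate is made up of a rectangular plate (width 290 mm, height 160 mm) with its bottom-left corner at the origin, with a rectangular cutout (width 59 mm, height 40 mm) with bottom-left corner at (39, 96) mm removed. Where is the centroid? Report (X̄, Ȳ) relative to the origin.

X̄ = 149.10 mm, Ȳ = 78.07 mm

plate: A = 290 × 160 = 46400.00, centroid at (145.00, 80.00).
hole: A = −(59 × 40) = -2360.00, centroid at (68.50, 116.00).
ΣA = 44040.00 mm², ΣAX̄ = 6566340.00 mm³, ΣAȲ = 3438240.00 mm³.
X̄ = 6566340.00/44040.00 = 149.10 mm; Ȳ = 3438240.00/44040.00 = 78.07 mm.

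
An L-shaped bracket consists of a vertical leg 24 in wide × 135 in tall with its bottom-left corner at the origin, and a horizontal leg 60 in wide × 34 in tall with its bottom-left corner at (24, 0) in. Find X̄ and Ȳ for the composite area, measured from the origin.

X̄ = 28.23 in, Ȳ = 47.99 in

vertical leg: A = 24 × 135 = 3240.00, centroid at (12.00, 67.50).
horizontal leg: A = 60 × 34 = 2040.00, centroid at (54.00, 17.00).
ΣA = 5280.00 in²
ΣAX̄ = (3240.00)(12.00) + (2040.00)(54.00) = 149040.00 in³
ΣAȲ = (3240.00)(67.50) + (2040.00)(17.00) = 253380.00 in³
X̄ = 149040.00 / 5280.00 = 28.23 in
Ȳ = 253380.00 / 5280.00 = 47.99 in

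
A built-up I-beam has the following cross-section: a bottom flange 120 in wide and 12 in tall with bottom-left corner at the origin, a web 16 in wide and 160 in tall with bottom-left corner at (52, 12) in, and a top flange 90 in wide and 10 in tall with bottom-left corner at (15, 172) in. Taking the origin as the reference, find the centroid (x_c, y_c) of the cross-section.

x_c = 60.00 in, y_c = 82.34 in

Part | A | x̄ᵢ | ȳᵢ | A·x̄ᵢ | A·ȳᵢ
bottom flange | 1440.00 | 60.00 | 6.00 | 86400.00 | 8640.00
web | 2560.00 | 60.00 | 92.00 | 153600.00 | 235520.00
top flange | 900.00 | 60.00 | 177.00 | 54000.00 | 159300.00
Σ | 4900.00 |  |  | 294000.00 | 403460.00
x_c = 294000.00 / 4900.00 = 60.00 in
y_c = 403460.00 / 4900.00 = 82.34 in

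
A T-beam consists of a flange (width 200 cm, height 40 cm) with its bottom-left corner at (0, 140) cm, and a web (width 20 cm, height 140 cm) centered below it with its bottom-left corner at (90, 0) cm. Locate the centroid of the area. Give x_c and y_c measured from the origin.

x_c = 100.00 cm, y_c = 136.67 cm

Part | A | x̄ᵢ | ȳᵢ | A·x̄ᵢ | A·ȳᵢ
web | 2800.00 | 100.00 | 70.00 | 280000.00 | 196000.00
flange | 8000.00 | 100.00 | 160.00 | 800000.00 | 1280000.00
Σ | 10800.00 |  |  | 1080000.00 | 1476000.00
x_c = 1080000.00 / 10800.00 = 100.00 cm
y_c = 1476000.00 / 10800.00 = 136.67 cm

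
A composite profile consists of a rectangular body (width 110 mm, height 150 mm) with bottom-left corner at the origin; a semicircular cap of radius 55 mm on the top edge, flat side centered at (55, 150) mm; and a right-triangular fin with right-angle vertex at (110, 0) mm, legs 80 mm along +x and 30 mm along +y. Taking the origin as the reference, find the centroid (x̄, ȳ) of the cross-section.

rectangular body: A = 110 × 150 = 16500.00, centroid at (55.00, 75.00).
semicircular top: A = ½π·55² = 4751.66, centroid at (55.00, 173.34).
triangular fin: A = ½·80·30 = 1200.00, centroid at (136.67, 10.00).
ΣA = 22451.66 mm²
ΣAx̄ = (16500.00)(55.00) + (4751.66)(55.00) + (1200.00)(136.67) = 1332841.24 mm³
ΣAȳ = (16500.00)(75.00) + (4751.66)(173.34) + (1200.00)(10.00) = 2073165.50 mm³
x̄ = 1332841.24 / 22451.66 = 59.36 mm
ȳ = 2073165.50 / 22451.66 = 92.34 mm

x̄ = 59.36 mm, ȳ = 92.34 mm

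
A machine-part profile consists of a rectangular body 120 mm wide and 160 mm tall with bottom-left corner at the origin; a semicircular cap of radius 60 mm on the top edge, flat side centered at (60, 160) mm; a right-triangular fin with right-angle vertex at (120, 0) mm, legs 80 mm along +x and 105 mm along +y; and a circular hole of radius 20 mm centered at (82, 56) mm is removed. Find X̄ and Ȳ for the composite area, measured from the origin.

rectangular body: A = 120 × 160 = 19200.00, centroid at (60.00, 80.00).
semicircular top: A = ½π·60² = 5654.87, centroid at (60.00, 185.46).
triangular fin: A = ½·80·105 = 4200.00, centroid at (146.67, 35.00).
hole: A = −π·20² = -1256.64, centroid at (82.00, 56.00).
ΣA = 27798.23 mm², ΣAX̄ = 2004247.77 mm³, ΣAȲ = 2661407.01 mm³.
X̄ = 2004247.77/27798.23 = 72.10 mm; Ȳ = 2661407.01/27798.23 = 95.74 mm.

X̄ = 72.10 mm, Ȳ = 95.74 mm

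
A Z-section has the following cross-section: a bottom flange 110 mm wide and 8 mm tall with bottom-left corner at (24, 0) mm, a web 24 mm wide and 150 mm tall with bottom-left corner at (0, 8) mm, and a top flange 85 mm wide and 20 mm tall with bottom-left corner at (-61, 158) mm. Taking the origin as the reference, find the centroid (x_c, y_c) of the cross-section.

Part | A | x̄ᵢ | ȳᵢ | A·x̄ᵢ | A·ȳᵢ
bottom flange | 880.00 | 79.00 | 4.00 | 69520.00 | 3520.00
web | 3600.00 | 12.00 | 83.00 | 43200.00 | 298800.00
top flange | 1700.00 | -18.50 | 168.00 | -31450.00 | 285600.00
Σ | 6180.00 |  |  | 81270.00 | 587920.00
x_c = 81270.00 / 6180.00 = 13.15 mm
y_c = 587920.00 / 6180.00 = 95.13 mm

x_c = 13.15 mm, y_c = 95.13 mm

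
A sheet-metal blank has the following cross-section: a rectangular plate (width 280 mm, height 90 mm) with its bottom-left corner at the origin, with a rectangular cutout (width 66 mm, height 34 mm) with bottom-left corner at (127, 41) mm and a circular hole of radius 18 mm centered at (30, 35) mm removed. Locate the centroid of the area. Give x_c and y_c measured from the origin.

x_c = 143.06 mm, y_c = 44.13 mm

plate: A = 280 × 90 = 25200.00, centroid at (140.00, 45.00).
hole 1: A = −(66 × 34) = -2244.00, centroid at (160.00, 58.00).
hole 2: A = −π·18² = -1017.88, centroid at (30.00, 35.00).
ΣA = 21938.12 mm²
ΣAx_c = (25200.00)(140.00) + (-2244.00)(160.00) + (-1017.88)(30.00) = 3138423.72 mm³
ΣAy_c = (25200.00)(45.00) + (-2244.00)(58.00) + (-1017.88)(35.00) = 968222.34 mm³
x_c = 3138423.72 / 21938.12 = 143.06 mm
y_c = 968222.34 / 21938.12 = 44.13 mm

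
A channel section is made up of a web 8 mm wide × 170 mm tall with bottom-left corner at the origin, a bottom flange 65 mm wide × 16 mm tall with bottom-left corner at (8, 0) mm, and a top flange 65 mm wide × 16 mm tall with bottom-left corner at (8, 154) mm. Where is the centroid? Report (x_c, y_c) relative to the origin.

x_c = 26.07 mm, y_c = 85.00 mm

Part | A | x̄ᵢ | ȳᵢ | A·x̄ᵢ | A·ȳᵢ
web | 1360.00 | 4.00 | 85.00 | 5440.00 | 115600.00
bottom flange | 1040.00 | 40.50 | 8.00 | 42120.00 | 8320.00
top flange | 1040.00 | 40.50 | 162.00 | 42120.00 | 168480.00
Σ | 3440.00 |  |  | 89680.00 | 292400.00
x_c = 89680.00 / 3440.00 = 26.07 mm
y_c = 292400.00 / 3440.00 = 85.00 mm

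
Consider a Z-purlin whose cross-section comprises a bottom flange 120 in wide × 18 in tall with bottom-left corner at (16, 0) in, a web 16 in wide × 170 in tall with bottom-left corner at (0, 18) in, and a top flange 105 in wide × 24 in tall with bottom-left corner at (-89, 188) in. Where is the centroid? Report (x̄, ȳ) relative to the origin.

Part | A | x̄ᵢ | ȳᵢ | A·x̄ᵢ | A·ȳᵢ
bottom flange | 2160.00 | 76.00 | 9.00 | 164160.00 | 19440.00
web | 2720.00 | 8.00 | 103.00 | 21760.00 | 280160.00
top flange | 2520.00 | -36.50 | 200.00 | -91980.00 | 504000.00
Σ | 7400.00 |  |  | 93940.00 | 803600.00
x̄ = 93940.00 / 7400.00 = 12.69 in
ȳ = 803600.00 / 7400.00 = 108.59 in

x̄ = 12.69 in, ȳ = 108.59 in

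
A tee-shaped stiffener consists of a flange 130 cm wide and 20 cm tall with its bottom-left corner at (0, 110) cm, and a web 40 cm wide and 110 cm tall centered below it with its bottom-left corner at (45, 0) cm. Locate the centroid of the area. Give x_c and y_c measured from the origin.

web: A = 40 × 110 = 4400.00, centroid at (65.00, 55.00).
flange: A = 130 × 20 = 2600.00, centroid at (65.00, 120.00).
ΣA = 7000.00 cm²
ΣAx_c = (4400.00)(65.00) + (2600.00)(65.00) = 455000.00 cm³
ΣAy_c = (4400.00)(55.00) + (2600.00)(120.00) = 554000.00 cm³
x_c = 455000.00 / 7000.00 = 65.00 cm
y_c = 554000.00 / 7000.00 = 79.14 cm

x_c = 65.00 cm, y_c = 79.14 cm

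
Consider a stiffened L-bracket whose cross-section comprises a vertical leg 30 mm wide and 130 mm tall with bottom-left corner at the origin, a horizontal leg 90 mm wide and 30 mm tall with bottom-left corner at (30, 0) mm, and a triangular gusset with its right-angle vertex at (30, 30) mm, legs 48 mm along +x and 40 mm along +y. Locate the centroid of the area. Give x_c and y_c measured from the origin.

vertical leg: A = 30 × 130 = 3900.00, centroid at (15.00, 65.00).
horizontal leg: A = 90 × 30 = 2700.00, centroid at (75.00, 15.00).
gusset: A = ½·48·40 = 960.00, centroid at (46.00, 43.33).
ΣA = 7560.00 mm², ΣAx_c = 305160.00 mm³, ΣAy_c = 335600.00 mm³.
x_c = 305160.00/7560.00 = 40.37 mm; y_c = 335600.00/7560.00 = 44.39 mm.

x_c = 40.37 mm, y_c = 44.39 mm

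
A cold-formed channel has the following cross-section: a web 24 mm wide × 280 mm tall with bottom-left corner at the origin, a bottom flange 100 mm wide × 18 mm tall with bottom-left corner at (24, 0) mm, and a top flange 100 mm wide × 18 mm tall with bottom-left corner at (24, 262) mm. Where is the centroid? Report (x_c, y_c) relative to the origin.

x_c = 33.63 mm, y_c = 140.00 mm

web: A = 24 × 280 = 6720.00, centroid at (12.00, 140.00).
bottom flange: A = 100 × 18 = 1800.00, centroid at (74.00, 9.00).
top flange: A = 100 × 18 = 1800.00, centroid at (74.00, 271.00).
ΣA = 10320.00 mm²
ΣAx_c = (6720.00)(12.00) + (1800.00)(74.00) + (1800.00)(74.00) = 347040.00 mm³
ΣAy_c = (6720.00)(140.00) + (1800.00)(9.00) + (1800.00)(271.00) = 1444800.00 mm³
x_c = 347040.00 / 10320.00 = 33.63 mm
y_c = 1444800.00 / 10320.00 = 140.00 mm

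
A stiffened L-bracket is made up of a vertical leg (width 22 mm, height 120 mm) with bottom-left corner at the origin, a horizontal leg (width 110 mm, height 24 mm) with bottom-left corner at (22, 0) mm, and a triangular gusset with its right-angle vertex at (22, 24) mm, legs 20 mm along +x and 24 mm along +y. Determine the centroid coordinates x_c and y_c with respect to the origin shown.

Part | A | x̄ᵢ | ȳᵢ | A·x̄ᵢ | A·ȳᵢ
vertical leg | 2640.00 | 11.00 | 60.00 | 29040.00 | 158400.00
horizontal leg | 2640.00 | 77.00 | 12.00 | 203280.00 | 31680.00
gusset | 240.00 | 28.67 | 32.00 | 6880.00 | 7680.00
Σ | 5520.00 |  |  | 239200.00 | 197760.00
x_c = 239200.00 / 5520.00 = 43.33 mm
y_c = 197760.00 / 5520.00 = 35.83 mm

x_c = 43.33 mm, y_c = 35.83 mm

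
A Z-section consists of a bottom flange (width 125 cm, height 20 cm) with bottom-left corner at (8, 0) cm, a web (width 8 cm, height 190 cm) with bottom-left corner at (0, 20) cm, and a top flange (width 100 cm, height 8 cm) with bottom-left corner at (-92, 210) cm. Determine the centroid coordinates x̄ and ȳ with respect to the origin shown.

bottom flange: A = 125 × 20 = 2500.00, centroid at (70.50, 10.00).
web: A = 8 × 190 = 1520.00, centroid at (4.00, 115.00).
top flange: A = 100 × 8 = 800.00, centroid at (-42.00, 214.00).
ΣA = 4820.00 cm²
ΣAx̄ = (2500.00)(70.50) + (1520.00)(4.00) + (800.00)(-42.00) = 148730.00 cm³
ΣAȳ = (2500.00)(10.00) + (1520.00)(115.00) + (800.00)(214.00) = 371000.00 cm³
x̄ = 148730.00 / 4820.00 = 30.86 cm
ȳ = 371000.00 / 4820.00 = 76.97 cm

x̄ = 30.86 cm, ȳ = 76.97 cm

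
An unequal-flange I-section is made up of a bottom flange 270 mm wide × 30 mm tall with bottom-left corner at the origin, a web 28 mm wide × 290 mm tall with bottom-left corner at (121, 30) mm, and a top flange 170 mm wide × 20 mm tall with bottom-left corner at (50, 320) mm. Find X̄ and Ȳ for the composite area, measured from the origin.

X̄ = 135.00 mm, Ȳ = 135.81 mm

bottom flange: A = 270 × 30 = 8100.00, centroid at (135.00, 15.00).
web: A = 28 × 290 = 8120.00, centroid at (135.00, 175.00).
top flange: A = 170 × 20 = 3400.00, centroid at (135.00, 330.00).
ΣA = 19620.00 mm²
ΣAX̄ = (8100.00)(135.00) + (8120.00)(135.00) + (3400.00)(135.00) = 2648700.00 mm³
ΣAȲ = (8100.00)(15.00) + (8120.00)(175.00) + (3400.00)(330.00) = 2664500.00 mm³
X̄ = 2648700.00 / 19620.00 = 135.00 mm
Ȳ = 2664500.00 / 19620.00 = 135.81 mm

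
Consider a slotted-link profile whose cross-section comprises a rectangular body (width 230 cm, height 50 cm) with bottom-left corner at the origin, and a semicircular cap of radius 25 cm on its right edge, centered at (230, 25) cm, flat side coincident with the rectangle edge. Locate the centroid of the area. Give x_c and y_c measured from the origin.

Part | A | x̄ᵢ | ȳᵢ | A·x̄ᵢ | A·ȳᵢ
rectangular body | 11500.00 | 115.00 | 25.00 | 1322500.00 | 287500.00
semicircular end | 981.75 | 240.61 | 25.00 | 236218.64 | 24543.69
Σ | 12481.75 |  |  | 1558718.64 | 312043.69
x_c = 1558718.64 / 12481.75 = 124.88 cm
y_c = 312043.69 / 12481.75 = 25.00 cm

x_c = 124.88 cm, y_c = 25.00 cm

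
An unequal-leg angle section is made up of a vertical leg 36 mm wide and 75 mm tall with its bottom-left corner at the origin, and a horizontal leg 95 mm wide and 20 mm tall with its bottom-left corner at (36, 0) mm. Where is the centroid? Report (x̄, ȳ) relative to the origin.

vertical leg: A = 36 × 75 = 2700.00, centroid at (18.00, 37.50).
horizontal leg: A = 95 × 20 = 1900.00, centroid at (83.50, 10.00).
ΣA = 4600.00 mm²
ΣAx̄ = (2700.00)(18.00) + (1900.00)(83.50) = 207250.00 mm³
ΣAȳ = (2700.00)(37.50) + (1900.00)(10.00) = 120250.00 mm³
x̄ = 207250.00 / 4600.00 = 45.05 mm
ȳ = 120250.00 / 4600.00 = 26.14 mm

x̄ = 45.05 mm, ȳ = 26.14 mm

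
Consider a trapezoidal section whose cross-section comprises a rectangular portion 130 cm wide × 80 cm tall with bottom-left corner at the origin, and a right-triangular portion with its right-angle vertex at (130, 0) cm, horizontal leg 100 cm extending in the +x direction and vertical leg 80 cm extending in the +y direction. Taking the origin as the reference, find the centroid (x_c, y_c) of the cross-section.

rectangular portion: A = 130 × 80 = 10400.00, centroid at (65.00, 40.00).
triangular portion: A = ½·100·80 = 4000.00, centroid at (163.33, 26.67).
ΣA = 14400.00 cm²
ΣAx_c = (10400.00)(65.00) + (4000.00)(163.33) = 1329333.33 cm³
ΣAy_c = (10400.00)(40.00) + (4000.00)(26.67) = 522666.67 cm³
x_c = 1329333.33 / 14400.00 = 92.31 cm
y_c = 522666.67 / 14400.00 = 36.30 cm

x_c = 92.31 cm, y_c = 36.30 cm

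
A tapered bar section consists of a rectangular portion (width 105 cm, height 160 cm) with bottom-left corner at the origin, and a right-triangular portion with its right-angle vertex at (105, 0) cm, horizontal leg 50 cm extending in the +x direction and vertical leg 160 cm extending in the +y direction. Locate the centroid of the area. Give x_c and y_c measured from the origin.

x_c = 65.80 cm, y_c = 74.87 cm

Part | A | x̄ᵢ | ȳᵢ | A·x̄ᵢ | A·ȳᵢ
rectangular portion | 16800.00 | 52.50 | 80.00 | 882000.00 | 1344000.00
triangular portion | 4000.00 | 121.67 | 53.33 | 486666.67 | 213333.33
Σ | 20800.00 |  |  | 1368666.67 | 1557333.33
x_c = 1368666.67 / 20800.00 = 65.80 cm
y_c = 1557333.33 / 20800.00 = 74.87 cm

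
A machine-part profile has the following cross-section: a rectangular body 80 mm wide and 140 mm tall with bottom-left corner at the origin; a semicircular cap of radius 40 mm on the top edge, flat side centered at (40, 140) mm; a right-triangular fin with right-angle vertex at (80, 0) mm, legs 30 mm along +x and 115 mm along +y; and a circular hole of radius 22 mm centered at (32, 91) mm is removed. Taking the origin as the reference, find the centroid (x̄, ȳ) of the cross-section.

rectangular body: A = 80 × 140 = 11200.00, centroid at (40.00, 70.00).
semicircular top: A = ½π·40² = 2513.27, centroid at (40.00, 156.98).
triangular fin: A = ½·30·115 = 1725.00, centroid at (90.00, 38.33).
hole: A = −π·22² = -1520.53, centroid at (32.00, 91.00).
ΣA = 13917.74 mm², ΣAx̄ = 655123.98 mm³, ΣAȳ = 1106281.74 mm³.
x̄ = 655123.98/13917.74 = 47.07 mm; ȳ = 1106281.74/13917.74 = 79.49 mm.

x̄ = 47.07 mm, ȳ = 79.49 mm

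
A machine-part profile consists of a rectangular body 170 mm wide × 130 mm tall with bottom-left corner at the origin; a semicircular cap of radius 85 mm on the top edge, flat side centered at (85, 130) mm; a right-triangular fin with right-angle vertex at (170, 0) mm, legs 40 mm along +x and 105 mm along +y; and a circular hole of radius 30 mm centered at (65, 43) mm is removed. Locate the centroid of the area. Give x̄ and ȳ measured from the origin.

x̄ = 93.04 mm, ȳ = 100.03 mm

rectangular body: A = 170 × 130 = 22100.00, centroid at (85.00, 65.00).
semicircular top: A = ½π·85² = 11349.00, centroid at (85.00, 166.08).
triangular fin: A = ½·40·105 = 2100.00, centroid at (183.33, 35.00).
hole: A = −π·30² = -2827.43, centroid at (65.00, 43.00).
ΣA = 32721.57 mm²
ΣAx̄ = (22100.00)(85.00) + (11349.00)(85.00) + (2100.00)(183.33) + (-2827.43)(65.00) = 3044382.12 mm³
ΣAȳ = (22100.00)(65.00) + (11349.00)(166.08) + (2100.00)(35.00) + (-2827.43)(43.00) = 3273207.48 mm³
x̄ = 3044382.12 / 32721.57 = 93.04 mm
ȳ = 3273207.48 / 32721.57 = 100.03 mm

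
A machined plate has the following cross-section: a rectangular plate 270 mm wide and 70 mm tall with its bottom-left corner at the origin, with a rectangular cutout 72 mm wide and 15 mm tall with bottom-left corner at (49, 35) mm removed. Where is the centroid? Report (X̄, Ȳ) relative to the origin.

plate: A = 270 × 70 = 18900.00, centroid at (135.00, 35.00).
hole: A = −(72 × 15) = -1080.00, centroid at (85.00, 42.50).
ΣA = 17820.00 mm², ΣAX̄ = 2459700.00 mm³, ΣAȲ = 615600.00 mm³.
X̄ = 2459700.00/17820.00 = 138.03 mm; Ȳ = 615600.00/17820.00 = 34.55 mm.

X̄ = 138.03 mm, Ȳ = 34.55 mm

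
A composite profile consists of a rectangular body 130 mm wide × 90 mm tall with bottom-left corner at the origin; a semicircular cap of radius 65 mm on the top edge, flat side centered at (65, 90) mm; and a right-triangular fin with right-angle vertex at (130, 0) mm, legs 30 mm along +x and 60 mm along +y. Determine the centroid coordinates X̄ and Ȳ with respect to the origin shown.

rectangular body: A = 130 × 90 = 11700.00, centroid at (65.00, 45.00).
semicircular top: A = ½π·65² = 6636.61, centroid at (65.00, 117.59).
triangular fin: A = ½·30·60 = 900.00, centroid at (140.00, 20.00).
ΣA = 19236.61 mm²
ΣAX̄ = (11700.00)(65.00) + (6636.61)(65.00) + (900.00)(140.00) = 1317879.94 mm³
ΣAȲ = (11700.00)(45.00) + (6636.61)(117.59) + (900.00)(20.00) = 1324878.64 mm³
X̄ = 1317879.94 / 19236.61 = 68.51 mm
Ȳ = 1324878.64 / 19236.61 = 68.87 mm

X̄ = 68.51 mm, Ȳ = 68.87 mm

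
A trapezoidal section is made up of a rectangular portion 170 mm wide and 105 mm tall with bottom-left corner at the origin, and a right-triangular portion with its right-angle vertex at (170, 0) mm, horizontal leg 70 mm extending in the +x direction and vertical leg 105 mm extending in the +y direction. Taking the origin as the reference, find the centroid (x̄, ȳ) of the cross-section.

x̄ = 103.50 mm, ȳ = 49.51 mm

rectangular portion: A = 170 × 105 = 17850.00, centroid at (85.00, 52.50).
triangular portion: A = ½·70·105 = 3675.00, centroid at (193.33, 35.00).
ΣA = 21525.00 mm², ΣAx̄ = 2227750.00 mm³, ΣAȳ = 1065750.00 mm³.
x̄ = 2227750.00/21525.00 = 103.50 mm; ȳ = 1065750.00/21525.00 = 49.51 mm.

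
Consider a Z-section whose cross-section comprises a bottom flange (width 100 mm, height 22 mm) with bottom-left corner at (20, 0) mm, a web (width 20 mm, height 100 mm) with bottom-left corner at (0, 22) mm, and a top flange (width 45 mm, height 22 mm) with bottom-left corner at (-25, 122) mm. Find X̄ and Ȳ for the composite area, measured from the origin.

bottom flange: A = 100 × 22 = 2200.00, centroid at (70.00, 11.00).
web: A = 20 × 100 = 2000.00, centroid at (10.00, 72.00).
top flange: A = 45 × 22 = 990.00, centroid at (-2.50, 133.00).
ΣA = 5190.00 mm², ΣAX̄ = 171525.00 mm³, ΣAȲ = 299870.00 mm³.
X̄ = 171525.00/5190.00 = 33.05 mm; Ȳ = 299870.00/5190.00 = 57.78 mm.

X̄ = 33.05 mm, Ȳ = 57.78 mm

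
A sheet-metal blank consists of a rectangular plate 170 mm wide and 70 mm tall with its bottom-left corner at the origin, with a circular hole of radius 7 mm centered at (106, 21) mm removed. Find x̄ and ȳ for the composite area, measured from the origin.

x̄ = 84.72 mm, ȳ = 35.18 mm

plate: A = 170 × 70 = 11900.00, centroid at (85.00, 35.00).
hole: A = −π·7² = -153.94, centroid at (106.00, 21.00).
ΣA = 11746.06 mm²
ΣAx̄ = (11900.00)(85.00) + (-153.94)(106.00) = 995182.57 mm³
ΣAȳ = (11900.00)(35.00) + (-153.94)(21.00) = 413267.30 mm³
x̄ = 995182.57 / 11746.06 = 84.72 mm
ȳ = 413267.30 / 11746.06 = 35.18 mm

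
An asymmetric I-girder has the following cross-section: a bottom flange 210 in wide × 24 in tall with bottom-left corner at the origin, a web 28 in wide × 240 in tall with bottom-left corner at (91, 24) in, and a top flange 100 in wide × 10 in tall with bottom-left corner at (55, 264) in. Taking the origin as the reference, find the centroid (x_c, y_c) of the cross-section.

x_c = 105.00 in, y_c = 101.66 in

bottom flange: A = 210 × 24 = 5040.00, centroid at (105.00, 12.00).
web: A = 28 × 240 = 6720.00, centroid at (105.00, 144.00).
top flange: A = 100 × 10 = 1000.00, centroid at (105.00, 269.00).
ΣA = 12760.00 in²
ΣAx_c = (5040.00)(105.00) + (6720.00)(105.00) + (1000.00)(105.00) = 1339800.00 in³
ΣAy_c = (5040.00)(12.00) + (6720.00)(144.00) + (1000.00)(269.00) = 1297160.00 in³
x_c = 1339800.00 / 12760.00 = 105.00 in
y_c = 1297160.00 / 12760.00 = 101.66 in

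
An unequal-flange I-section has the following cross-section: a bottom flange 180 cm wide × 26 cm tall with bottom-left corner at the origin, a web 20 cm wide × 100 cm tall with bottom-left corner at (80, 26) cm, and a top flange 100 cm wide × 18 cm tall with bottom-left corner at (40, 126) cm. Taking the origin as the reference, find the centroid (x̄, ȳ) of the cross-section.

Part | A | x̄ᵢ | ȳᵢ | A·x̄ᵢ | A·ȳᵢ
bottom flange | 4680.00 | 90.00 | 13.00 | 421200.00 | 60840.00
web | 2000.00 | 90.00 | 76.00 | 180000.00 | 152000.00
top flange | 1800.00 | 90.00 | 135.00 | 162000.00 | 243000.00
Σ | 8480.00 |  |  | 763200.00 | 455840.00
x̄ = 763200.00 / 8480.00 = 90.00 cm
ȳ = 455840.00 / 8480.00 = 53.75 cm

x̄ = 90.00 cm, ȳ = 53.75 cm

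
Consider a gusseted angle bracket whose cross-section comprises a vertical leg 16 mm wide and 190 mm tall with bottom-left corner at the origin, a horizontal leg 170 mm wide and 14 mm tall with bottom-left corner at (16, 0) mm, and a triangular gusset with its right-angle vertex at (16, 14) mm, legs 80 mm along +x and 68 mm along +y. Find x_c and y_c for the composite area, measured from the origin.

vertical leg: A = 16 × 190 = 3040.00, centroid at (8.00, 95.00).
horizontal leg: A = 170 × 14 = 2380.00, centroid at (101.00, 7.00).
gusset: A = ½·80·68 = 2720.00, centroid at (42.67, 36.67).
ΣA = 8140.00 mm²
ΣAx_c = (3040.00)(8.00) + (2380.00)(101.00) + (2720.00)(42.67) = 380753.33 mm³
ΣAy_c = (3040.00)(95.00) + (2380.00)(7.00) + (2720.00)(36.67) = 405193.33 mm³
x_c = 380753.33 / 8140.00 = 46.78 mm
y_c = 405193.33 / 8140.00 = 49.78 mm

x_c = 46.78 mm, y_c = 49.78 mm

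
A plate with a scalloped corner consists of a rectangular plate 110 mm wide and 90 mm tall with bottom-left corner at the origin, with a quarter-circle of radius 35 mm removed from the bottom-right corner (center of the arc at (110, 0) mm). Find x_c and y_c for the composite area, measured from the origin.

plate: A = 110 × 90 = 9900.00, centroid at (55.00, 45.00).
removed quarter-circle: A = −¼π·35² = -962.11, centroid at (95.15, 14.85).
ΣA = 8937.89 mm², ΣAx_c = 452959.26 mm³, ΣAy_c = 431208.33 mm³.
x_c = 452959.26/8937.89 = 50.68 mm; y_c = 431208.33/8937.89 = 48.24 mm.

x_c = 50.68 mm, y_c = 48.24 mm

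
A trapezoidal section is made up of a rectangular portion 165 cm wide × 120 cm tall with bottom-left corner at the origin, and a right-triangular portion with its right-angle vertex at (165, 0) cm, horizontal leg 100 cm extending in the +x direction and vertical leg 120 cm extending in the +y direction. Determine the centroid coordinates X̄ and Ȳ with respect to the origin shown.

X̄ = 109.44 cm, Ȳ = 55.35 cm

rectangular portion: A = 165 × 120 = 19800.00, centroid at (82.50, 60.00).
triangular portion: A = ½·100·120 = 6000.00, centroid at (198.33, 40.00).
ΣA = 25800.00 cm²
ΣAX̄ = (19800.00)(82.50) + (6000.00)(198.33) = 2823500.00 cm³
ΣAȲ = (19800.00)(60.00) + (6000.00)(40.00) = 1428000.00 cm³
X̄ = 2823500.00 / 25800.00 = 109.44 cm
Ȳ = 1428000.00 / 25800.00 = 55.35 cm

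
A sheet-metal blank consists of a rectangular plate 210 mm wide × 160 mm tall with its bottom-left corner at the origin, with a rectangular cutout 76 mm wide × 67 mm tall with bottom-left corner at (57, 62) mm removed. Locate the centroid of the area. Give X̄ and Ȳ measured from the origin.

plate: A = 210 × 160 = 33600.00, centroid at (105.00, 80.00).
hole: A = −(76 × 67) = -5092.00, centroid at (95.00, 95.50).
ΣA = 28508.00 mm²
ΣAX̄ = (33600.00)(105.00) + (-5092.00)(95.00) = 3044260.00 mm³
ΣAȲ = (33600.00)(80.00) + (-5092.00)(95.50) = 2201714.00 mm³
X̄ = 3044260.00 / 28508.00 = 106.79 mm
Ȳ = 2201714.00 / 28508.00 = 77.23 mm

X̄ = 106.79 mm, Ȳ = 77.23 mm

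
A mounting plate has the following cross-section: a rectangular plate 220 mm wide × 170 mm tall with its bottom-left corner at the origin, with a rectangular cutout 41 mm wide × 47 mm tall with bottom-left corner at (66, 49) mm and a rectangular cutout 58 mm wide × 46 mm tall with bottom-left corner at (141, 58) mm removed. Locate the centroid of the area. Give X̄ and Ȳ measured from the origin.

X̄ = 106.50 mm, Ȳ = 86.06 mm

plate: A = 220 × 170 = 37400.00, centroid at (110.00, 85.00).
hole 1: A = −(41 × 47) = -1927.00, centroid at (86.50, 72.50).
hole 2: A = −(58 × 46) = -2668.00, centroid at (170.00, 81.00).
ΣA = 32805.00 mm²
ΣAX̄ = (37400.00)(110.00) + (-1927.00)(86.50) + (-2668.00)(170.00) = 3493754.50 mm³
ΣAȲ = (37400.00)(85.00) + (-1927.00)(72.50) + (-2668.00)(81.00) = 2823184.50 mm³
X̄ = 3493754.50 / 32805.00 = 106.50 mm
Ȳ = 2823184.50 / 32805.00 = 86.06 mm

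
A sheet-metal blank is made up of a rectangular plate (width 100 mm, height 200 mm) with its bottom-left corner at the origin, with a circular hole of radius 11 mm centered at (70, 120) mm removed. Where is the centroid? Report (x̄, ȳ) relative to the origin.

x̄ = 49.61 mm, ȳ = 99.61 mm

plate: A = 100 × 200 = 20000.00, centroid at (50.00, 100.00).
hole: A = −π·11² = -380.13, centroid at (70.00, 120.00).
ΣA = 19619.87 mm², ΣAx̄ = 973390.71 mm³, ΣAȳ = 1954384.07 mm³.
x̄ = 973390.71/19619.87 = 49.61 mm; ȳ = 1954384.07/19619.87 = 99.61 mm.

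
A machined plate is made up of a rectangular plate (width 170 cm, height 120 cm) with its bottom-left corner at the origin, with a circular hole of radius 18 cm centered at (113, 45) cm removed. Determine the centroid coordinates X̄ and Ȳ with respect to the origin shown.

plate: A = 170 × 120 = 20400.00, centroid at (85.00, 60.00).
hole: A = −π·18² = -1017.88, centroid at (113.00, 45.00).
ΣA = 19382.12 cm², ΣAX̄ = 1618980.01 cm³, ΣAȲ = 1178195.58 cm³.
X̄ = 1618980.01/19382.12 = 83.53 cm; Ȳ = 1178195.58/19382.12 = 60.79 cm.

X̄ = 83.53 cm, Ȳ = 60.79 cm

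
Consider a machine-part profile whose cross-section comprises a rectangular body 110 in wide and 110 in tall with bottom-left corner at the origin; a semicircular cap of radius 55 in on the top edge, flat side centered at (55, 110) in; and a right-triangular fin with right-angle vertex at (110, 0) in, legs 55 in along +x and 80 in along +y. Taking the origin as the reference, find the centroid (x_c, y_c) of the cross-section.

Part | A | x̄ᵢ | ȳᵢ | A·x̄ᵢ | A·ȳᵢ
rectangular body | 12100.00 | 55.00 | 55.00 | 665500.00 | 665500.00
semicircular top | 4751.66 | 55.00 | 133.34 | 261341.24 | 633599.14
triangular fin | 2200.00 | 128.33 | 26.67 | 282333.33 | 58666.67
Σ | 19051.66 |  |  | 1209174.57 | 1357765.81
x_c = 1209174.57 / 19051.66 = 63.47 in
y_c = 1357765.81 / 19051.66 = 71.27 in

x_c = 63.47 in, y_c = 71.27 in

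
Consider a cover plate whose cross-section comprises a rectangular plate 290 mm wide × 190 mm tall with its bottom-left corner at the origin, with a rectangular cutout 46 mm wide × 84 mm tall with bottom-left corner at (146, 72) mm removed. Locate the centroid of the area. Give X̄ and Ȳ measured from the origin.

X̄ = 143.19 mm, Ȳ = 93.57 mm

plate: A = 290 × 190 = 55100.00, centroid at (145.00, 95.00).
hole: A = −(46 × 84) = -3864.00, centroid at (169.00, 114.00).
ΣA = 51236.00 mm²
ΣAX̄ = (55100.00)(145.00) + (-3864.00)(169.00) = 7336484.00 mm³
ΣAȲ = (55100.00)(95.00) + (-3864.00)(114.00) = 4794004.00 mm³
X̄ = 7336484.00 / 51236.00 = 143.19 mm
Ȳ = 4794004.00 / 51236.00 = 93.57 mm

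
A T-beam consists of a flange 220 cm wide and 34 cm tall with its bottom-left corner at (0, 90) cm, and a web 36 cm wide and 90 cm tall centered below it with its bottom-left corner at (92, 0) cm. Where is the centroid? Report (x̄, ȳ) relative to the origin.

x̄ = 110.00 cm, ȳ = 88.26 cm

web: A = 36 × 90 = 3240.00, centroid at (110.00, 45.00).
flange: A = 220 × 34 = 7480.00, centroid at (110.00, 107.00).
ΣA = 10720.00 cm²
ΣAx̄ = (3240.00)(110.00) + (7480.00)(110.00) = 1179200.00 cm³
ΣAȳ = (3240.00)(45.00) + (7480.00)(107.00) = 946160.00 cm³
x̄ = 1179200.00 / 10720.00 = 110.00 cm
ȳ = 946160.00 / 10720.00 = 88.26 cm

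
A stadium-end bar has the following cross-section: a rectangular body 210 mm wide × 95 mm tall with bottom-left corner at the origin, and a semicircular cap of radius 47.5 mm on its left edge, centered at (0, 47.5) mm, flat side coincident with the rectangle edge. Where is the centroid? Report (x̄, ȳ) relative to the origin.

x̄ = 86.12 mm, ȳ = 47.50 mm

rectangular body: A = 210 × 95 = 19950.00, centroid at (105.00, 47.50).
semicircular end: A = ½π·47.5² = 3544.11, centroid at (-20.16, 47.50).
ΣA = 23494.11 mm², ΣAx̄ = 2023302.08 mm³, ΣAȳ = 1115970.19 mm³.
x̄ = 2023302.08/23494.11 = 86.12 mm; ȳ = 1115970.19/23494.11 = 47.50 mm.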